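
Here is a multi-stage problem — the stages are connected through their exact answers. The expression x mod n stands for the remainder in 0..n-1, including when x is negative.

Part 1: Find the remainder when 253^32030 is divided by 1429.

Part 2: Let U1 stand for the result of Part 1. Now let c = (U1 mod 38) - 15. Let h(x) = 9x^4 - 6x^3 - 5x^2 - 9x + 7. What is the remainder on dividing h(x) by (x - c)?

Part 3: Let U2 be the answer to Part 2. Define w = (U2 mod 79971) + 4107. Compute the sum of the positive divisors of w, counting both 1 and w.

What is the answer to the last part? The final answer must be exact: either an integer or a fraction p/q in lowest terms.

72618

Part 1: squarings mod 1429: 253^1=253, 253^2=1133, 253^4=447, 253^8=1178, 253^16=125, 253^32=1335, 253^64=262, 253^128=52, 253^256=1275, 253^512=852, 253^1024=1401, 253^2048=784, 253^4096=186, 253^8192=300, 253^16384=1402; 253^32030 = 253^2 * 253^4 * 253^8 * 253^16 * 253^256 * 253^1024 * 253^2048 * 253^4096 * 253^8192 * 253^16384 = 805 (mod 1429); answer 805
Part 2: U1 = 805; c = -8; remainder = value at the root: 9*(-8)^4 - 6*(-8)^3 - 5*(-8)^2 - 9*(-8)^1 + 7 = (36864) + (3072) + (-320) + (72) + (7) = 39695; answer 39695
Part 3: U2 = 39695; w = 43802; 43802 = 2 * 11^2 * 181; sigma = (1 + 2) * (1 + 11 + 121) * (1 + 181) = 3 * 133 * 182 = 72618; answer 72618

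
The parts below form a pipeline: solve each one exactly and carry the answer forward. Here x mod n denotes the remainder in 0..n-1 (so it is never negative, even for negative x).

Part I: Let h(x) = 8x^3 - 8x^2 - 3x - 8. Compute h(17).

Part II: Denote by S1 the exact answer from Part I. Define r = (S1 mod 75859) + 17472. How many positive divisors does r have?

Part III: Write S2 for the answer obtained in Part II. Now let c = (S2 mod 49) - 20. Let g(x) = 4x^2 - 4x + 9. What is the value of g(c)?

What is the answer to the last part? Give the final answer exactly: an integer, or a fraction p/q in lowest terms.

537

Part I: 8*(17)^3 - 8*(17)^2 - 3*(17)^1 - 8 = (39304) + (-2312) + (-51) + (-8) = 36933; answer 36933
Part II: S1 = 36933; r = 54405; 54405 = 3^3 * 5 * 13 * 31; number of divisors = (3+1) * (1+1) * (1+1) * (1+1) = 32; answer 32
Part III: S2 = 32; c = 12; 4*(12)^2 - 4*(12)^1 + 9 = (576) + (-48) + (9) = 537; answer 537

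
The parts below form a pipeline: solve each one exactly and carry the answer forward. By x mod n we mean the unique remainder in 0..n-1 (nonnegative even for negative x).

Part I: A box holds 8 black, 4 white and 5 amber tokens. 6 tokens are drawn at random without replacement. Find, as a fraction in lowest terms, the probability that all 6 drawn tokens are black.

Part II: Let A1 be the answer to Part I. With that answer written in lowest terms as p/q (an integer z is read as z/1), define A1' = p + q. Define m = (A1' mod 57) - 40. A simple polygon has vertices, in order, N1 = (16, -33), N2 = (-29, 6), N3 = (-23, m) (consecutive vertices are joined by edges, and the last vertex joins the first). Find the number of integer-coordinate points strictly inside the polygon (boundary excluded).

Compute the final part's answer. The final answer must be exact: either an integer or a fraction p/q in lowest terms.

70

Part I: total draws C(17,6) = 12376; favorable C(8,6) = 28; P = 1/442; answer 1/442
Part II: A1 = 1/442; threaded value p + q = 443; m = 4; cross terms: (16*6 - -29*-33)=-861, (-29*4 - -23*6)=22, (-23*-33 - 16*4)=695; twice the area = |-144| = 144; area = 72; boundary points = 3 + 2 + 1 = 6; strictly interior points = area - boundary/2 + 1 = 70; answer 70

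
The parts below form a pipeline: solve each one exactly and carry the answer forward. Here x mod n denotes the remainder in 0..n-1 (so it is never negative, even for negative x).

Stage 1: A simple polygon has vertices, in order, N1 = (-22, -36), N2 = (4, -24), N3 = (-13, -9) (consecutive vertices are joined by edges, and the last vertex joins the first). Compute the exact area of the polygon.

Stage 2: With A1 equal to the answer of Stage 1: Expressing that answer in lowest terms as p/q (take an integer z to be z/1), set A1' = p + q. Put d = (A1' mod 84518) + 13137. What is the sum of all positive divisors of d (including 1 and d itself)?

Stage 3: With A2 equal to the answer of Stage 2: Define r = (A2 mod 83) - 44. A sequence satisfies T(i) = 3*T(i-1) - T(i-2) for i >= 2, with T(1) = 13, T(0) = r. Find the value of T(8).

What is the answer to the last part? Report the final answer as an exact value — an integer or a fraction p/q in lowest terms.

Stage 1: cross terms: (-22*-24 - 4*-36)=672, (4*-9 - -13*-24)=-348, (-13*-36 - -22*-9)=270; twice the area = |594| = 594; area = 297; answer 297
Stage 2: A1 = 297; threaded value p + q = 298; d = 13435; 13435 = 5 * 2687; sigma = (1 + 5) * (1 + 2687) = 6 * 2688 = 16128; answer 16128
Stage 3: A2 = 16128; r = -18; T(2) = 3*(13) - 1*(-18) = 57; iterating: T(2)=57, T(3)=158, T(4)=417, T(5)=1093, T(6)=2862, T(7)=7493, T(8)=19617; answer 19617

19617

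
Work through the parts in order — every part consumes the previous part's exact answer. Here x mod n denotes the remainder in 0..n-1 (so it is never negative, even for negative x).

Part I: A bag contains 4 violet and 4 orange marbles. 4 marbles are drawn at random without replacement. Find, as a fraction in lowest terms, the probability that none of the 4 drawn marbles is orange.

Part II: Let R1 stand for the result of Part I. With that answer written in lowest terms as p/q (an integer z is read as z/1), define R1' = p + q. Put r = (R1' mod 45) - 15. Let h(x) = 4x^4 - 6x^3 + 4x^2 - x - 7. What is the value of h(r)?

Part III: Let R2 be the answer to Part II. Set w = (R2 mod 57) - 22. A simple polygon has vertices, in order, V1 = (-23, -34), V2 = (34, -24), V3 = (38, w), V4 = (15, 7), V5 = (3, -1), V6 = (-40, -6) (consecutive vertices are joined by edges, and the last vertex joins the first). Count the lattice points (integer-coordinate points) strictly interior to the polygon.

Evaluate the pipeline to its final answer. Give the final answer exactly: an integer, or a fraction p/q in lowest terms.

2059

Part I: total draws C(8,4) = 70; favorable C(4,4) = 1; P = 1/70; answer 1/70
Part II: R1 = 1/70; threaded value p + q = 71; r = 11; 4*(11)^4 - 6*(11)^3 + 4*(11)^2 - 1*(11)^1 - 7 = (58564) + (-7986) + (484) + (-11) + (-7) = 51044; answer 51044
Part III: R2 = 51044; w = 7; cross terms: (-23*-24 - 34*-34)=1708, (34*7 - 38*-24)=1150, (38*7 - 15*7)=161, (15*-1 - 3*7)=-36, (3*-6 - -40*-1)=-58, (-40*-34 - -23*-6)=1222; twice the area = |4147| = 4147; area = 4147/2; boundary points = 1 + 1 + 23 + 4 + 1 + 1 = 31; strictly interior points = area - boundary/2 + 1 = 2059; answer 2059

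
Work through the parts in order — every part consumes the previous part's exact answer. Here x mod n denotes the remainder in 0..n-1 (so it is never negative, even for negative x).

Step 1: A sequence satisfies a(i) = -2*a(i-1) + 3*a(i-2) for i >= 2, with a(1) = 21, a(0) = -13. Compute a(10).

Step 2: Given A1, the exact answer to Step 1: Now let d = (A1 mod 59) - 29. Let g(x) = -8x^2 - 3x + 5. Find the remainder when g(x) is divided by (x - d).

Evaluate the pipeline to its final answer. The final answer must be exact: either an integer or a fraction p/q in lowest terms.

-3933

Step 1: a(2) = -2*(21) + 3*(-13) = -81; iterating: a(2)=-81, a(3)=225, a(4)=-693, a(5)=2061, a(6)=-6201, a(7)=18585, a(8)=-55773, a(9)=167301, a(10)=-501921; answer -501921
Step 2: A1 = -501921; d = 22; remainder = value at the root: -8*(22)^2 - 3*(22)^1 + 5 = (-3872) + (-66) + (5) = -3933; answer -3933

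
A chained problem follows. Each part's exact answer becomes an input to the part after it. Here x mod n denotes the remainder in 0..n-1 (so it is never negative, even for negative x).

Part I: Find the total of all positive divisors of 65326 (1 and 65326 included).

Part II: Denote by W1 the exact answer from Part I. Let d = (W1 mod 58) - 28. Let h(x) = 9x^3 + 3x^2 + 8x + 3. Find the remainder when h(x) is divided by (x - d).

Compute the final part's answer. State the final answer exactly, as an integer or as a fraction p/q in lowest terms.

Part I: 65326 = 2 * 89 * 367; sigma = (1 + 2) * (1 + 89) * (1 + 367) = 3 * 90 * 368 = 99360; answer 99360
Part II: W1 = 99360; d = -22; remainder = value at the root: 9*(-22)^3 + 3*(-22)^2 + 8*(-22)^1 + 3 = (-95832) + (1452) + (-176) + (3) = -94553; answer -94553

-94553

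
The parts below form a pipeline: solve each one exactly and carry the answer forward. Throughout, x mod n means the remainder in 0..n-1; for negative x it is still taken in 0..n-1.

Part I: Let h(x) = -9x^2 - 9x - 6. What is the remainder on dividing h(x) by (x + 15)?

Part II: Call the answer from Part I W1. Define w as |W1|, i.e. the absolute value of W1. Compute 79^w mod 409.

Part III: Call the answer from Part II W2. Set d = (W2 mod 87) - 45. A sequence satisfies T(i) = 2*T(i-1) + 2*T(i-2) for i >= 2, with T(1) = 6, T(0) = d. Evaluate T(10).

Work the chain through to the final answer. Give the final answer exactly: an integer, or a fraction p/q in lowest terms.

128256

Part I: remainder = value at the root: -9*(-15)^2 - 9*(-15)^1 - 6 = (-2025) + (135) + (-6) = -1896; answer -1896
Part II: W1 = -1896; w = 1896; squarings mod 409: 79^1=79, 79^2=106, 79^4=193, 79^8=30, 79^16=82, 79^32=180, 79^64=89, 79^128=150, 79^256=5, 79^512=25, 79^1024=216; 79^1896 = 79^8 * 79^32 * 79^64 * 79^256 * 79^512 * 79^1024 = 150 (mod 409); answer 150
Part III: W2 = 150; d = 18; T(2) = 2*(6) + 2*(18) = 48; iterating: T(2)=48, T(3)=108, T(4)=312, T(5)=840, T(6)=2304, T(7)=6288, T(8)=17184, T(9)=46944, T(10)=128256; answer 128256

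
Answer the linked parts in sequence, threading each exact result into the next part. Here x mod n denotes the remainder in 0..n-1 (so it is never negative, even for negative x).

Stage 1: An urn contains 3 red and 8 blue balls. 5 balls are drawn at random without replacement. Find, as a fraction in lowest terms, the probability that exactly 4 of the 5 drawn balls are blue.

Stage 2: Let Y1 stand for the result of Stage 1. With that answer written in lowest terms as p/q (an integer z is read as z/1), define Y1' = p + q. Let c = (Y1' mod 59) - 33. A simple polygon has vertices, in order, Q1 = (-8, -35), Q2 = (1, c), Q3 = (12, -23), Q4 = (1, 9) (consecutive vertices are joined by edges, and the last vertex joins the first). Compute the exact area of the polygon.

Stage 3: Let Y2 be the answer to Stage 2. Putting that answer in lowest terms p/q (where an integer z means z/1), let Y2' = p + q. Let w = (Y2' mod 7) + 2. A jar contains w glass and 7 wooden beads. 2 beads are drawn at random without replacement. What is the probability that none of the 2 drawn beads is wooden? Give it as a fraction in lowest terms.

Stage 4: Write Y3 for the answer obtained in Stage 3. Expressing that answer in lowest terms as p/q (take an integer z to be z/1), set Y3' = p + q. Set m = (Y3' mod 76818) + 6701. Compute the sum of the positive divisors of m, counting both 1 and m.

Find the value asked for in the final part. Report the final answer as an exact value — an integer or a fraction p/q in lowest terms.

Stage 1: total draws C(11,5) = 462; favorable C(8,4)*C(3,1) = 210; P = 5/11; answer 5/11
Stage 2: Y1 = 5/11; threaded value p + q = 16; c = -17; cross terms: (-8*-17 - 1*-35)=171, (1*-23 - 12*-17)=181, (12*9 - 1*-23)=131, (1*-35 - -8*9)=37; twice the area = |520| = 520; area = 260; answer 260
Stage 3: Y2 = 260; threaded value p + q = 261; w = 4; total draws C(11,2) = 55; favorable C(4,2) = 6; P = 6/55; answer 6/55
Stage 4: Y3 = 6/55; threaded value p + q = 61; m = 6762; 6762 = 2 * 3 * 7^2 * 23; sigma = (1 + 2) * (1 + 3) * (1 + 7 + 49) * (1 + 23) = 3 * 4 * 57 * 24 = 16416; answer 16416

16416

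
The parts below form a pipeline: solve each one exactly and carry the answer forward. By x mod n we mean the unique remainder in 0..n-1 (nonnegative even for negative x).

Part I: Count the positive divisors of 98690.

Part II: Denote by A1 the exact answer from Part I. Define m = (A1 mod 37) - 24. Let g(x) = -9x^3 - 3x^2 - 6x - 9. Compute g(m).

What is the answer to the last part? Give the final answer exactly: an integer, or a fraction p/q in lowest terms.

4455

Part I: 98690 = 2 * 5 * 71 * 139; number of divisors = (1+1) * (1+1) * (1+1) * (1+1) = 16; answer 16
Part II: A1 = 16; m = -8; -9*(-8)^3 - 3*(-8)^2 - 6*(-8)^1 - 9 = (4608) + (-192) + (48) + (-9) = 4455; answer 4455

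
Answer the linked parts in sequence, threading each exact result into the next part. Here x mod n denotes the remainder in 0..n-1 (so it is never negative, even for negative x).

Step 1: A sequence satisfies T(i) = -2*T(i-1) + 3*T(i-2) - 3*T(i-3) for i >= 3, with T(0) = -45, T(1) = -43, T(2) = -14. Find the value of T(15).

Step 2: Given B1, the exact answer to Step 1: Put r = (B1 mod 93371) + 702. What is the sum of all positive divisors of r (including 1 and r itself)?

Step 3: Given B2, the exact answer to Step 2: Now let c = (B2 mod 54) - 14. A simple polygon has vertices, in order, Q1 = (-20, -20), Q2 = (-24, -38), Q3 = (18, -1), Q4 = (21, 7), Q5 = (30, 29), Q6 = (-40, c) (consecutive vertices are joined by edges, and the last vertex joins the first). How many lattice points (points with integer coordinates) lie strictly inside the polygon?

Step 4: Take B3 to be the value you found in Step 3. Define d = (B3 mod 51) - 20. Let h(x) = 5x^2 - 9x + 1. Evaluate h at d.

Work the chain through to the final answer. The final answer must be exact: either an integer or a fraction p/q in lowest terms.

3147

Step 1: T(3) = -2*(-14) + 3*(-43) - 3*(-45) = 34; iterating: T(3)=34, T(4)=19, T(5)=106, T(6)=-257, T(7)=775, T(8)=-2639, T(9)=8374, T(10)=-26990, T(11)=87019, T(12)=-280130, T(13)=902287, T(14)=-2906021, T(15)=9359293; answer 9359293
Step 2: B1 = 9359293; r = 22895; 22895 = 5 * 19 * 241; sigma = (1 + 5) * (1 + 19) * (1 + 241) = 6 * 20 * 242 = 29040; answer 29040
Step 3: B2 = 29040; c = 28; cross terms: (-20*-38 - -24*-20)=280, (-24*-1 - 18*-38)=708, (18*7 - 21*-1)=147, (21*29 - 30*7)=399, (30*28 - -40*29)=2000, (-40*-20 - -20*28)=1360; twice the area = |4894| = 4894; area = 2447; boundary points = 2 + 1 + 1 + 1 + 1 + 4 = 10; strictly interior points = area - boundary/2 + 1 = 2443; answer 2443
Step 4: B3 = 2443; d = 26; 5*(26)^2 - 9*(26)^1 + 1 = (3380) + (-234) + (1) = 3147; answer 3147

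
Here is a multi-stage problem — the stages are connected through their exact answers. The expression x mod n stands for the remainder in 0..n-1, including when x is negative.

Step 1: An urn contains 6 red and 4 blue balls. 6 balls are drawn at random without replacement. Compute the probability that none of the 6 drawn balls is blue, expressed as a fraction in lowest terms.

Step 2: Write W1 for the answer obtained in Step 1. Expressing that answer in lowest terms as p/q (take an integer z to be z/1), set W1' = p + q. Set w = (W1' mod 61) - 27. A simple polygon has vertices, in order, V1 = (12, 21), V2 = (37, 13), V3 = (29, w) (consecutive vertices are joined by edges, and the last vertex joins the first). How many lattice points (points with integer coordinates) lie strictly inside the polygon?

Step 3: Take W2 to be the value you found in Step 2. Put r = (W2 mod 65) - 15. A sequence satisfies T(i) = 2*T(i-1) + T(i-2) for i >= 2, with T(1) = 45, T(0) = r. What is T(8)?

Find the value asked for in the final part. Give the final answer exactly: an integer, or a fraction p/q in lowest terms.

24275

Step 1: total draws C(10,6) = 210; favorable C(6,6) = 1; P = 1/210; answer 1/210
Step 2: W1 = 1/210; threaded value p + q = 211; w = 1; cross terms: (12*13 - 37*21)=-621, (37*1 - 29*13)=-340, (29*21 - 12*1)=597; twice the area = |-364| = 364; area = 182; boundary points = 1 + 4 + 1 = 6; strictly interior points = area - boundary/2 + 1 = 180; answer 180
Step 3: W2 = 180; r = 35; T(2) = 2*(45) + 1*(35) = 125; iterating: T(2)=125, T(3)=295, T(4)=715, T(5)=1725, T(6)=4165, T(7)=10055, T(8)=24275; answer 24275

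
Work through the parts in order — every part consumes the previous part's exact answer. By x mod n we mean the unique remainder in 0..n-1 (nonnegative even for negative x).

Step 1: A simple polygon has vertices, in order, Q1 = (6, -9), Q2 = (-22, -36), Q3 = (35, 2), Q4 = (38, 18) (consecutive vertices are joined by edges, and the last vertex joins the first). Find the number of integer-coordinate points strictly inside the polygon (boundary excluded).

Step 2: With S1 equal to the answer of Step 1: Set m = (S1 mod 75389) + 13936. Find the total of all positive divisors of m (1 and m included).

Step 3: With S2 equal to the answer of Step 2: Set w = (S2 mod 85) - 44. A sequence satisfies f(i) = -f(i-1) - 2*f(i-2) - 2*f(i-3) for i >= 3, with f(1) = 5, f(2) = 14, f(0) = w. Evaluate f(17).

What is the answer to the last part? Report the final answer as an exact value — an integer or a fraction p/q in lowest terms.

Step 1: cross terms: (6*-36 - -22*-9)=-414, (-22*2 - 35*-36)=1216, (35*18 - 38*2)=554, (38*-9 - 6*18)=-450; twice the area = |906| = 906; area = 453; boundary points = 1 + 19 + 1 + 1 = 22; strictly interior points = area - boundary/2 + 1 = 443; answer 443
Step 2: S1 = 443; m = 14379; 14379 = 3 * 4793; sigma = (1 + 3) * (1 + 4793) = 4 * 4794 = 19176; answer 19176
Step 3: S2 = 19176; w = 7; f(3) = -1*(14) - 2*(5) - 2*(7) = -38; iterating: f(3)=-38, f(4)=0, f(5)=48, f(6)=28, f(7)=-124, f(8)=-28, f(9)=220, f(10)=84, f(11)=-468, f(12)=-140, f(13)=908, f(14)=308, f(15)=-1844, f(16)=-588, f(17)=3660; answer 3660

3660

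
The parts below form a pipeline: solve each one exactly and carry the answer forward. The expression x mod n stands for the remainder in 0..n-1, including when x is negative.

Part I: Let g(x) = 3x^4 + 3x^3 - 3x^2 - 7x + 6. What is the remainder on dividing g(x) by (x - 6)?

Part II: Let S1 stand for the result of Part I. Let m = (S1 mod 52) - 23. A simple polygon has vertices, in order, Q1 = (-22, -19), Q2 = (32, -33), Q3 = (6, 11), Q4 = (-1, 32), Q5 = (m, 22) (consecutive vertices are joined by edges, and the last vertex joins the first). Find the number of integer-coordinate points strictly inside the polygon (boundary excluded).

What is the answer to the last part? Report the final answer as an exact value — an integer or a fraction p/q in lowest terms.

1243

Part I: remainder = value at the root: 3*(6)^4 + 3*(6)^3 - 3*(6)^2 - 7*(6)^1 + 6 = (3888) + (648) + (-108) + (-42) + (6) = 4392; answer 4392
Part II: S1 = 4392; m = 1; cross terms: (-22*-33 - 32*-19)=1334, (32*11 - 6*-33)=550, (6*32 - -1*11)=203, (-1*22 - 1*32)=-54, (1*-19 - -22*22)=465; twice the area = |2498| = 2498; area = 1249; boundary points = 2 + 2 + 7 + 2 + 1 = 14; strictly interior points = area - boundary/2 + 1 = 1243; answer 1243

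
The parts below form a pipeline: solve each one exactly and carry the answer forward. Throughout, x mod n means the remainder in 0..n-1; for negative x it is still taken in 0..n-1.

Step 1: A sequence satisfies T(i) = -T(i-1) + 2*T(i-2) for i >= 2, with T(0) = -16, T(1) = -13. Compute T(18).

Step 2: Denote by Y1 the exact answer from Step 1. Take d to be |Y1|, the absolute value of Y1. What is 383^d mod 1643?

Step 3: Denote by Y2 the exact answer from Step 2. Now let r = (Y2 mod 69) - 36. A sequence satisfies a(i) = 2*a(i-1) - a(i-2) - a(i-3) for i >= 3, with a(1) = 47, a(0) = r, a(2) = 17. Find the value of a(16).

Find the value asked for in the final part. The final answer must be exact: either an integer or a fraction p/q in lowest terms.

Step 1: T(2) = -1*(-13) + 2*(-16) = -19; iterating: T(2)=-19, T(3)=-7, T(4)=-31, T(5)=17, T(6)=-79, T(7)=113, T(8)=-271, T(9)=497, T(10)=-1039, T(11)=2033, T(12)=-4111, T(13)=8177, T(14)=-16399, T(15)=32753, T(16)=-65551, T(17)=131057, T(18)=-262159; answer -262159
Step 2: Y1 = -262159; d = 262159; squarings mod 1643: 383^1=383, 383^2=462, 383^4=1497, 383^8=1600, 383^16=206, 383^32=1361, 383^64=660, 383^128=205, 383^256=950, 383^512=493, 383^1024=1528, 383^2048=81, 383^4096=1632, 383^8192=121, 383^16384=1497, 383^32768=1600, 383^65536=206, 383^131072=1361, 383^262144=660; 383^262159 = 383^1 * 383^2 * 383^4 * 383^8 * 383^262144 = 518 (mod 1643); answer 518
Step 3: Y2 = 518; r = -1; a(3) = 2*(17) - 1*(47) - 1*(-1) = -12; iterating: a(3)=-12, a(4)=-88, a(5)=-181, a(6)=-262, a(7)=-255, a(8)=-67, a(9)=383, a(10)=1088, a(11)=1860, a(12)=2249, a(13)=1550, a(14)=-1009, a(15)=-5817, a(16)=-12175; answer -12175

-12175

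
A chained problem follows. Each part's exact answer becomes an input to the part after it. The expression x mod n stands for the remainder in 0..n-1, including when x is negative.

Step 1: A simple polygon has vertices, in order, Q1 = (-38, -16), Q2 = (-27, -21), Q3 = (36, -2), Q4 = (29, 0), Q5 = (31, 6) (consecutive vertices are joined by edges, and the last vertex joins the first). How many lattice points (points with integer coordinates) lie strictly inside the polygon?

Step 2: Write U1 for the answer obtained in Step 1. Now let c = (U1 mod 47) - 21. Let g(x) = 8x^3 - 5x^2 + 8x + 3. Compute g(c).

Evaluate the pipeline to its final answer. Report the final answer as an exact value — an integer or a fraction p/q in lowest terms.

-40882

Step 1: cross terms: (-38*-21 - -27*-16)=366, (-27*-2 - 36*-21)=810, (36*0 - 29*-2)=58, (29*6 - 31*0)=174, (31*-16 - -38*6)=-268; twice the area = |1140| = 1140; area = 570; boundary points = 1 + 1 + 1 + 2 + 1 = 6; strictly interior points = area - boundary/2 + 1 = 568; answer 568
Step 2: U1 = 568; c = -17; 8*(-17)^3 - 5*(-17)^2 + 8*(-17)^1 + 3 = (-39304) + (-1445) + (-136) + (3) = -40882; answer -40882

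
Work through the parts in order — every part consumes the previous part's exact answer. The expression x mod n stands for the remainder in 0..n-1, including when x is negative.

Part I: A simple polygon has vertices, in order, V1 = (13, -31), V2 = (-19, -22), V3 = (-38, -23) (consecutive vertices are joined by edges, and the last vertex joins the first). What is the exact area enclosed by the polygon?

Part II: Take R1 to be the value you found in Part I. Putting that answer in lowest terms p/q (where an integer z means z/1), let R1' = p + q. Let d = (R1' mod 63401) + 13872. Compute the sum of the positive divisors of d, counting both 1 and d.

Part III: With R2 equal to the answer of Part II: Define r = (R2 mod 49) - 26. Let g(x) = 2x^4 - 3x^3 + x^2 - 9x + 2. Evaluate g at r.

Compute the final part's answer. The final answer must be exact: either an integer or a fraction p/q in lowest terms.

Part I: cross terms: (13*-22 - -19*-31)=-875, (-19*-23 - -38*-22)=-399, (-38*-31 - 13*-23)=1477; twice the area = |203| = 203; area = 203/2; answer 203/2
Part II: R1 = 203/2; threaded value p + q = 205; d = 14077; 14077 = 7 * 2011; sigma = (1 + 7) * (1 + 2011) = 8 * 2012 = 16096; answer 16096
Part III: R2 = 16096; r = -2; 2*(-2)^4 - 3*(-2)^3 + 1*(-2)^2 - 9*(-2)^1 + 2 = (32) + (24) + (4) + (18) + (2) = 80; answer 80

80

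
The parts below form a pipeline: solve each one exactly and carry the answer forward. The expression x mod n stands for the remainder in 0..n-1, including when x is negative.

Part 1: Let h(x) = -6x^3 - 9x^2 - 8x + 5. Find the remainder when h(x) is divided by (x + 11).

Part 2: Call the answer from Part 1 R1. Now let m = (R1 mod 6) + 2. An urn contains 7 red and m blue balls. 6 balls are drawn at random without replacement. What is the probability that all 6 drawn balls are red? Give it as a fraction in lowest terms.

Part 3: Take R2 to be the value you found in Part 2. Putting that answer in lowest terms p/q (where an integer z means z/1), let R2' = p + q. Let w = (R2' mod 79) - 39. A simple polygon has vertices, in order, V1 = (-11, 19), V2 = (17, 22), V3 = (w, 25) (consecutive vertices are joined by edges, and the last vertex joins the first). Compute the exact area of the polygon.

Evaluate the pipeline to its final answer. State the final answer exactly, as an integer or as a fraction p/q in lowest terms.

213/2

Part 1: remainder = value at the root: -6*(-11)^3 - 9*(-11)^2 - 8*(-11)^1 + 5 = (7986) + (-1089) + (88) + (5) = 6990; answer 6990
Part 2: R1 = 6990; m = 2; total draws C(9,6) = 84; favorable C(7,6) = 7; P = 1/12; answer 1/12
Part 3: R2 = 1/12; threaded value p + q = 13; w = -26; cross terms: (-11*22 - 17*19)=-565, (17*25 - -26*22)=997, (-26*19 - -11*25)=-219; twice the area = |213| = 213; area = 213/2; answer 213/2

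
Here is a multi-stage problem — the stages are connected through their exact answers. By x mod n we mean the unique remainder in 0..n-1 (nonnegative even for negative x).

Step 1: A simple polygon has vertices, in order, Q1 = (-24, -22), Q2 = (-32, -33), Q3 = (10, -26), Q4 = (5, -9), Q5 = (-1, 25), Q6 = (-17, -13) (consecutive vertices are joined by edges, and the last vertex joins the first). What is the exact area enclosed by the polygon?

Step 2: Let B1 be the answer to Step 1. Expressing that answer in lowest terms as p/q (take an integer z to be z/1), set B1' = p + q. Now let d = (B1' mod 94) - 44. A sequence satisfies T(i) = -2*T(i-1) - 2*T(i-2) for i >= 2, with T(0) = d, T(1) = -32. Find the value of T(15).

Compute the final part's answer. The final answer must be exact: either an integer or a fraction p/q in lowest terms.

11776

Step 1: cross terms: (-24*-33 - -32*-22)=88, (-32*-26 - 10*-33)=1162, (10*-9 - 5*-26)=40, (5*25 - -1*-9)=116, (-1*-13 - -17*25)=438, (-17*-22 - -24*-13)=62; twice the area = |1906| = 1906; area = 953; answer 953
Step 2: B1 = 953; threaded value p + q = 954; d = -30; T(2) = -2*(-32) - 2*(-30) = 124; iterating: T(2)=124, T(3)=-184, T(4)=120, T(5)=128, T(6)=-496, T(7)=736, T(8)=-480, T(9)=-512, T(10)=1984, T(11)=-2944, T(12)=1920, T(13)=2048, T(14)=-7936, T(15)=11776; answer 11776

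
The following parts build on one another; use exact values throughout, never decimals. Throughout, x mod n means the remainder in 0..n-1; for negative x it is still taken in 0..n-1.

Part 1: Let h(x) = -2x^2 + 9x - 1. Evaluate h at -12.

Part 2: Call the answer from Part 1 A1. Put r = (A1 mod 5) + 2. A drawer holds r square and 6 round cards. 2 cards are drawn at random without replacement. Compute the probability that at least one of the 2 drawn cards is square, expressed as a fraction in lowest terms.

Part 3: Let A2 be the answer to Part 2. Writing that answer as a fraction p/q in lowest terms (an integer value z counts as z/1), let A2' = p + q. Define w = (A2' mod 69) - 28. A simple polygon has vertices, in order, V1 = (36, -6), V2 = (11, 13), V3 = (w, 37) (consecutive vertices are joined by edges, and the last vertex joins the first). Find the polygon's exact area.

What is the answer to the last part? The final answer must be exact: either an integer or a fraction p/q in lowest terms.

Part 1: -2*(-12)^2 + 9*(-12)^1 - 1 = (-288) + (-108) + (-1) = -397; answer -397
Part 2: A1 = -397; r = 5; total draws C(11,2) = 55; complement C(6,2) = 15; favorable 55 - 15 = 40; P = 8/11; answer 8/11
Part 3: A2 = 8/11; threaded value p + q = 19; w = -9; cross terms: (36*13 - 11*-6)=534, (11*37 - -9*13)=524, (-9*-6 - 36*37)=-1278; twice the area = |-220| = 220; area = 110; answer 110

110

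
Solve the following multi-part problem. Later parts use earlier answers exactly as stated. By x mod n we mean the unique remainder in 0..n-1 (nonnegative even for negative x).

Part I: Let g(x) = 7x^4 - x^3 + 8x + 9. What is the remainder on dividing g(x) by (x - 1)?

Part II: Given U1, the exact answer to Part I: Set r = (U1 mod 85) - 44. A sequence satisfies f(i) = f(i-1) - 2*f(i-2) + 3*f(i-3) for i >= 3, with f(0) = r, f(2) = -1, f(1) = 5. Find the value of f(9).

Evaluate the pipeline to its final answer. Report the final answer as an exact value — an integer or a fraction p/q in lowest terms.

Part I: remainder = value at the root: 7*(1)^4 - 1*(1)^3 + 8*(1)^1 + 9 = (7) + (-1) + (8) + (9) = 23; answer 23
Part II: U1 = 23; r = -21; f(3) = 1*(-1) - 2*(5) + 3*(-21) = -74; iterating: f(3)=-74, f(4)=-57, f(5)=88, f(6)=-20, f(7)=-367, f(8)=-63, f(9)=611; answer 611

611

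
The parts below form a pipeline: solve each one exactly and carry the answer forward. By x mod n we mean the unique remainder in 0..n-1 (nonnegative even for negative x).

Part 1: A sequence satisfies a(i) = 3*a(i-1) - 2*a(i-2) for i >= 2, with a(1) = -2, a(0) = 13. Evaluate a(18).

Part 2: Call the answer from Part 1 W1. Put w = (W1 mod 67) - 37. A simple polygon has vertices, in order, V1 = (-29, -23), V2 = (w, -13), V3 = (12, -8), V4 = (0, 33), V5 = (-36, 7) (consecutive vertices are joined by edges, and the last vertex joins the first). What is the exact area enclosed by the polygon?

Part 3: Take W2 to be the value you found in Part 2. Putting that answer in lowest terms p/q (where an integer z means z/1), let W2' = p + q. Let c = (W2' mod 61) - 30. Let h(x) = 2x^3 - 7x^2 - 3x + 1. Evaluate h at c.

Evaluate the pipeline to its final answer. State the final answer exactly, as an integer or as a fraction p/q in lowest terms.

Part 1: a(2) = 3*(-2) - 2*(13) = -32; iterating: a(2)=-32, a(3)=-92, a(4)=-212, a(5)=-452, a(6)=-932, a(7)=-1892, a(8)=-3812, a(9)=-7652, a(10)=-15332, a(11)=-30692, a(12)=-61412, a(13)=-122852, a(14)=-245732, a(15)=-491492, a(16)=-983012, a(17)=-1966052, a(18)=-3932132; answer -3932132
Part 2: W1 = -3932132; w = -6; cross terms: (-29*-13 - -6*-23)=239, (-6*-8 - 12*-13)=204, (12*33 - 0*-8)=396, (0*7 - -36*33)=1188, (-36*-23 - -29*7)=1031; twice the area = |3058| = 3058; area = 1529; answer 1529
Part 3: W2 = 1529; threaded value p + q = 1530; c = -25; 2*(-25)^3 - 7*(-25)^2 - 3*(-25)^1 + 1 = (-31250) + (-4375) + (75) + (1) = -35549; answer -35549

-35549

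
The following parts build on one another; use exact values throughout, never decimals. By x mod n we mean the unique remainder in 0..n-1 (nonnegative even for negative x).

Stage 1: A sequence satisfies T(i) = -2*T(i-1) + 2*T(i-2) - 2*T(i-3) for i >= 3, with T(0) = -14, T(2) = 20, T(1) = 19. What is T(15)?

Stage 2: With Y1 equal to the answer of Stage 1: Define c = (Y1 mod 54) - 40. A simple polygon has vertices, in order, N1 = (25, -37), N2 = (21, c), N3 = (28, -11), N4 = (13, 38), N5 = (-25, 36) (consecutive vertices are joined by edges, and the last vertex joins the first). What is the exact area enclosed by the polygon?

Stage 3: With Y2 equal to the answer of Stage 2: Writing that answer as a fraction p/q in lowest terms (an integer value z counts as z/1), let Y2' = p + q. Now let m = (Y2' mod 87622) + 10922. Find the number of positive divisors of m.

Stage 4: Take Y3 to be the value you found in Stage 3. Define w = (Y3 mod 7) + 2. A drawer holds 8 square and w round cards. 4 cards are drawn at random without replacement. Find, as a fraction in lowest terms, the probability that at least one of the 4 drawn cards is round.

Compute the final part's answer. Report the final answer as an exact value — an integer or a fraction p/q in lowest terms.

Stage 1: T(3) = -2*(20) + 2*(19) - 2*(-14) = 26; iterating: T(3)=26, T(4)=-50, T(5)=112, T(6)=-376, T(7)=1076, T(8)=-3128, T(9)=9160, T(10)=-26728, T(11)=78032, T(12)=-227840, T(13)=665200, T(14)=-1942144, T(15)=5670368; answer 5670368
Stage 2: Y1 = 5670368; c = 4; cross terms: (25*4 - 21*-37)=877, (21*-11 - 28*4)=-343, (28*38 - 13*-11)=1207, (13*36 - -25*38)=1418, (-25*-37 - 25*36)=25; twice the area = |3184| = 3184; area = 1592; answer 1592
Stage 3: Y2 = 1592; threaded value p + q = 1593; m = 12515; 12515 = 5 * 2503; number of divisors = (1+1) * (1+1) = 4; answer 4
Stage 4: Y3 = 4; w = 6; total draws C(14,4) = 1001; complement C(8,4) = 70; favorable 1001 - 70 = 931; P = 133/143; answer 133/143

133/143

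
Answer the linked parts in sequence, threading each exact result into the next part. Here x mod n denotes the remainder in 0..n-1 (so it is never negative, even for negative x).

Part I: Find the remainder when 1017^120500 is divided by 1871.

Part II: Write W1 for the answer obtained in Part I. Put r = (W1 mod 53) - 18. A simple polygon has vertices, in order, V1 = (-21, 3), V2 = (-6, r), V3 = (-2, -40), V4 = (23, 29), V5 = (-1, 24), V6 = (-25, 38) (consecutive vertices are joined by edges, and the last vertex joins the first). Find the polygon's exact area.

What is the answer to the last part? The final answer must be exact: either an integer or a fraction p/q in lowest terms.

Part I: squarings mod 1871: 1017^1=1017, 1017^2=1497, 1017^4=1422, 1017^8=1404, 1017^16=1053, 1017^32=1177, 1017^64=789, 1017^128=1349, 1017^256=1189, 1017^512=1116, 1017^1024=1241, 1017^2048=248, 1017^4096=1632, 1017^8192=991, 1017^16384=1677, 1017^32768=216, 1017^65536=1752; 1017^120500 = 1017^4 * 1017^16 * 1017^32 * 1017^128 * 1017^512 * 1017^1024 * 1017^4096 * 1017^16384 * 1017^32768 * 1017^65536 = 1519 (mod 1871); answer 1519
Part II: W1 = 1519; r = 17; cross terms: (-21*17 - -6*3)=-339, (-6*-40 - -2*17)=274, (-2*29 - 23*-40)=862, (23*24 - -1*29)=581, (-1*38 - -25*24)=562, (-25*3 - -21*38)=723; twice the area = |2663| = 2663; area = 2663/2; answer 2663/2

2663/2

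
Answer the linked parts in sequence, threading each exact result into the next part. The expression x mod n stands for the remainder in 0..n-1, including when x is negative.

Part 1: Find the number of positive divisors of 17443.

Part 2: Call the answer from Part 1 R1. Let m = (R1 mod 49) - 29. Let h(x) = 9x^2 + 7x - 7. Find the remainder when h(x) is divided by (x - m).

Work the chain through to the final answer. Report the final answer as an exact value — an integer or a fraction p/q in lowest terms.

Part 1: 17443 is prime, so its only divisors are 1 and 17443; count = 2; answer 2
Part 2: R1 = 2; m = -27; remainder = value at the root: 9*(-27)^2 + 7*(-27)^1 - 7 = (6561) + (-189) + (-7) = 6365; answer 6365

6365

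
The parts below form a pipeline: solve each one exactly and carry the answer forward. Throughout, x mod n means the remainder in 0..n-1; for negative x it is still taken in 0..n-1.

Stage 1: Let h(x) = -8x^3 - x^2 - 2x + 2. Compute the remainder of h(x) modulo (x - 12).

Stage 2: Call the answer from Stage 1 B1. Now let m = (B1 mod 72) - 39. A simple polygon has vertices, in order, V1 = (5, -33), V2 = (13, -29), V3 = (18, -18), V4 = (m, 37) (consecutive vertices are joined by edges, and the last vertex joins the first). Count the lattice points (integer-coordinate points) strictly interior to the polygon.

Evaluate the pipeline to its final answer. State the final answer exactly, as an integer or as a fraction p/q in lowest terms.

Stage 1: remainder = value at the root: -8*(12)^3 - 1*(12)^2 - 2*(12)^1 + 2 = (-13824) + (-144) + (-24) + (2) = -13990; answer -13990
Stage 2: B1 = -13990; m = 11; cross terms: (5*-29 - 13*-33)=284, (13*-18 - 18*-29)=288, (18*37 - 11*-18)=864, (11*-33 - 5*37)=-548; twice the area = |888| = 888; area = 444; boundary points = 4 + 1 + 1 + 2 = 8; strictly interior points = area - boundary/2 + 1 = 441; answer 441

441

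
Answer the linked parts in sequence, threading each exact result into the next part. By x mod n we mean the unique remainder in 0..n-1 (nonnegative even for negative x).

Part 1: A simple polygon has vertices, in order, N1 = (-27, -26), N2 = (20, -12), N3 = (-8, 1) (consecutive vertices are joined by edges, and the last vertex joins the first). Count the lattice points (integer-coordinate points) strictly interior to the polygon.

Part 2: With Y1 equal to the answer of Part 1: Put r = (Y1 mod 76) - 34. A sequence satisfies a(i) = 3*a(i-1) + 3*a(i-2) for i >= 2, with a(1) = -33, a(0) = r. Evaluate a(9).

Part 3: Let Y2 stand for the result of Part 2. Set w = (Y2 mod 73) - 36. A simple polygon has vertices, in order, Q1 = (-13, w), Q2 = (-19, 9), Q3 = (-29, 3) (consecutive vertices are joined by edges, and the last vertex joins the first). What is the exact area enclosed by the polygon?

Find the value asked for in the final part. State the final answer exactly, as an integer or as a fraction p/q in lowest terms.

198

Part 1: cross terms: (-27*-12 - 20*-26)=844, (20*1 - -8*-12)=-76, (-8*-26 - -27*1)=235; twice the area = |1003| = 1003; area = 1003/2; boundary points = 1 + 1 + 1 = 3; strictly interior points = area - boundary/2 + 1 = 501; answer 501
Part 2: Y1 = 501; r = 11; a(2) = 3*(-33) + 3*(11) = -66; iterating: a(2)=-66, a(3)=-297, a(4)=-1089, a(5)=-4158, a(6)=-15741, a(7)=-59697, a(8)=-226314, a(9)=-858033; answer -858033
Part 3: Y2 = -858033; w = -27; cross terms: (-13*9 - -19*-27)=-630, (-19*3 - -29*9)=204, (-29*-27 - -13*3)=822; twice the area = |396| = 396; area = 198; answer 198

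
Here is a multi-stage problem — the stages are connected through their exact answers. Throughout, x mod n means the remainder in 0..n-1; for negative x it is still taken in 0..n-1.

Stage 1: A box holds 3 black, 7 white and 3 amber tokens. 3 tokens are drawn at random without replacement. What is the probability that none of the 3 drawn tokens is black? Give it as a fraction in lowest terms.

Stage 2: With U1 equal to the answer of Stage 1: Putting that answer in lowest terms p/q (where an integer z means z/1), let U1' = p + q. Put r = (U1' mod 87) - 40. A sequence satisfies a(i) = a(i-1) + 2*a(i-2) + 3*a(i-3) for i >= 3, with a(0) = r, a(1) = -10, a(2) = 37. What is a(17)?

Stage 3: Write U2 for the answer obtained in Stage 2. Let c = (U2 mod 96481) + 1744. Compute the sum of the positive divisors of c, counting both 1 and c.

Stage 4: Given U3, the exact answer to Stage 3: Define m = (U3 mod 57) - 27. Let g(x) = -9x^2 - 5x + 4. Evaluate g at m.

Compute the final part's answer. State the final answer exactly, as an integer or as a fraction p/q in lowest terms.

-350

Stage 1: total draws C(13,3) = 286; favorable C(10,3) = 120; P = 60/143; answer 60/143
Stage 2: U1 = 60/143; threaded value p + q = 203; r = -11; a(3) = 1*(37) + 2*(-10) + 3*(-11) = -16; iterating: a(3)=-16, a(4)=28, a(5)=107, a(6)=115, a(7)=413, a(8)=964, a(9)=2135, a(10)=5302, a(11)=12464, a(12)=29473, a(13)=70307, a(14)=166645, a(15)=395678, a(16)=939889, a(17)=2231180; answer 2231180
Stage 3: U2 = 2231180; c = 13861; 13861 = 83 * 167; sigma = (1 + 83) * (1 + 167) = 84 * 168 = 14112; answer 14112
Stage 4: U3 = 14112; m = 6; -9*(6)^2 - 5*(6)^1 + 4 = (-324) + (-30) + (4) = -350; answer -350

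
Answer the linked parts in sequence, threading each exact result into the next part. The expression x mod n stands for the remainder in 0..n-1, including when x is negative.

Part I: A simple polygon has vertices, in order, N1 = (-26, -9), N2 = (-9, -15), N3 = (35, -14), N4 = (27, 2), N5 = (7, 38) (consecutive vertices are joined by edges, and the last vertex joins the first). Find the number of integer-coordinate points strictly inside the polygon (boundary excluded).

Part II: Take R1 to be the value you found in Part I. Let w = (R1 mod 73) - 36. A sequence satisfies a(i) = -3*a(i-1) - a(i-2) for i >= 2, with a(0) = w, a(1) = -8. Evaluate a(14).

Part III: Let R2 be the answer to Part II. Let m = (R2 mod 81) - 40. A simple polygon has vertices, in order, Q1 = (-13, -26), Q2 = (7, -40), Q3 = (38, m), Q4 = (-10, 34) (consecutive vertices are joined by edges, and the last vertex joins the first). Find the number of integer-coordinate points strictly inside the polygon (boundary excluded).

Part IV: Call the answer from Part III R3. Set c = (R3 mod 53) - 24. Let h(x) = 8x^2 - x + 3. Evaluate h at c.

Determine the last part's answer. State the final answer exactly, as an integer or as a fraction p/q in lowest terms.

3223

Part I: cross terms: (-26*-15 - -9*-9)=309, (-9*-14 - 35*-15)=651, (35*2 - 27*-14)=448, (27*38 - 7*2)=1012, (7*-9 - -26*38)=925; twice the area = |3345| = 3345; area = 3345/2; boundary points = 1 + 1 + 8 + 4 + 1 = 15; strictly interior points = area - boundary/2 + 1 = 1666; answer 1666
Part II: R1 = 1666; w = 24; a(2) = -3*(-8) - 1*(24) = 0; iterating: a(2)=0, a(3)=8, a(4)=-24, a(5)=64, a(6)=-168, a(7)=440, a(8)=-1152, a(9)=3016, a(10)=-7896, a(11)=20672, a(12)=-54120, a(13)=141688, a(14)=-370944; answer -370944
Part III: R2 = -370944; m = -4; cross terms: (-13*-40 - 7*-26)=702, (7*-4 - 38*-40)=1492, (38*34 - -10*-4)=1252, (-10*-26 - -13*34)=702; twice the area = |4148| = 4148; area = 2074; boundary points = 2 + 1 + 2 + 3 = 8; strictly interior points = area - boundary/2 + 1 = 2071; answer 2071
Part IV: R3 = 2071; c = -20; 8*(-20)^2 - 1*(-20)^1 + 3 = (3200) + (20) + (3) = 3223; answer 3223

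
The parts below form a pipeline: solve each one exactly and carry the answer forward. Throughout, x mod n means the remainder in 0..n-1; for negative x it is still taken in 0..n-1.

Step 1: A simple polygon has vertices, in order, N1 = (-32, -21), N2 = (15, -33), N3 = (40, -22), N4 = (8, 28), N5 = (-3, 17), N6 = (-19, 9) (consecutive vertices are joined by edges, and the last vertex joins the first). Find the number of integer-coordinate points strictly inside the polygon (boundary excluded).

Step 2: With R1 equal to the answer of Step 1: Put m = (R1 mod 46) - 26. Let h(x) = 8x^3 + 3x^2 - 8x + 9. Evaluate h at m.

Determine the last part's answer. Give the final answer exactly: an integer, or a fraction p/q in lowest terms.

Step 1: cross terms: (-32*-33 - 15*-21)=1371, (15*-22 - 40*-33)=990, (40*28 - 8*-22)=1296, (8*17 - -3*28)=220, (-3*9 - -19*17)=296, (-19*-21 - -32*9)=687; twice the area = |4860| = 4860; area = 2430; boundary points = 1 + 1 + 2 + 11 + 8 + 1 = 24; strictly interior points = area - boundary/2 + 1 = 2419; answer 2419
Step 2: R1 = 2419; m = 1; 8*(1)^3 + 3*(1)^2 - 8*(1)^1 + 9 = (8) + (3) + (-8) + (9) = 12; answer 12

12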